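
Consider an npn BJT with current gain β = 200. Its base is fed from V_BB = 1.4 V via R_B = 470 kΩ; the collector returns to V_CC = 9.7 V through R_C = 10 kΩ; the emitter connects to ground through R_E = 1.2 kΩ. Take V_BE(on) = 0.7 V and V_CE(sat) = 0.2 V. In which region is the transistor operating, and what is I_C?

Assume active. Base-emitter loop: I_B = (V_BB − V_BE)/(R_B + (β+1)R_E) = (1.4 − 0.7)/(470 + 201×1.2) = 0.000984 mA.
I_C = β·I_B = 200×0.000984 = 0.197 mA.
V_CE = V_CC − I_C·R_C − I_E·R_E = 9.7 − 0.197×10 − 0.198×1.2 = 7.49 V > V_CE(sat), so the active-region assumption holds.

active; I_C ≈ 0.2 mA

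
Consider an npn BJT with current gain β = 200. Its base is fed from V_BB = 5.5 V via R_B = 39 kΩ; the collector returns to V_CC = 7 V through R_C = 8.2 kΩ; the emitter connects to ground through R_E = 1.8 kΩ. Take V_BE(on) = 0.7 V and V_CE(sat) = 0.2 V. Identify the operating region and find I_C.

saturation; I_C ≈ 0.66 mA

Assume active: I_B = (5.5 − 0.7)/(39 + 201×1.8) = 0.012 mA, I_C = β·I_B = 2.4 mA.
Then V_CE = 7 − 2.4×8.2 − 2.41×1.8 = -17 V < 0.2 V — the active assumption fails.
Re-solve with V_CE = 0.2 V. KCL at the emitter: V_E/R_E = (V_BB−0.7−V_E)/R_B + (V_CC−0.2−V_E)/R_C, giving V_E = 1.35 V.
I_C = (V_CC − 0.2 − V_E)/R_C = (6.8 − 1.35)/8.2 = 0.664 mA.
Check: I_B = (4.8 − 1.35)/39 = 0.0883 mA, and β·I_B = 17.7 mA > I_C, confirming saturation.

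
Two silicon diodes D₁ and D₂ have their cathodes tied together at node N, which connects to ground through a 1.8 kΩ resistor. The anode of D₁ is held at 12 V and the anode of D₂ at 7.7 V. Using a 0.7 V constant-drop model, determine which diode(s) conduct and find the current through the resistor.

Assume both conduct. Then node N would need to be at both 12−0.7 = 11.3 V and 7.7−0.7 = 7 V, which is impossible.
Assume only D₁ conducts: V_N = 12 − 0.7 = 11.3 V, so I_R = 11.3/1.8 = 6.28 mA.
Check D₂: its anode-to-cathode voltage is 7.7 − 11.3 = -3.6 V < 0.7 V, so it is off. The assumption is consistent.

Only D₁ conducts; I_R ≈ 6.3 mA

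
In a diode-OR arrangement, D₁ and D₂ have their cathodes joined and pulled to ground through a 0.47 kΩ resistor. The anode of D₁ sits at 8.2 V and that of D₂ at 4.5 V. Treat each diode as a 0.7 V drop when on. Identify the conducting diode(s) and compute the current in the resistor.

Assume both conduct. Then node N would need to be at both 8.2−0.7 = 7.5 V and 4.5−0.7 = 3.8 V, which is impossible.
Assume only D₁ conducts: V_N = 8.2 − 0.7 = 7.5 V, so I_R = 7.5/0.47 = 16 mA.
Check D₂: its anode-to-cathode voltage is 4.5 − 7.5 = -3 V < 0.7 V, so it is off. The assumption is consistent.

Only D₁ conducts; I_R ≈ 16 mA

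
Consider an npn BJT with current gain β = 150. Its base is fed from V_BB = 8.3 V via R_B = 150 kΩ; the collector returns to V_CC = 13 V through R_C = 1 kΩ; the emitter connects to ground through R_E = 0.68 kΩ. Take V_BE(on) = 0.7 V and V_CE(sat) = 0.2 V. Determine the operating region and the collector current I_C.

active; I_C ≈ 4.5 mA

Assume active. Base-emitter loop: I_B = (V_BB − V_BE)/(R_B + (β+1)R_E) = (8.3 − 0.7)/(150 + 151×0.68) = 0.0301 mA.
I_C = β·I_B = 150×0.0301 = 4.51 mA.
V_CE = V_CC − I_C·R_C − I_E·R_E = 13 − 4.51×1 − 4.54×0.68 = 5.4 V > V_CE(sat), so the active-region assumption holds.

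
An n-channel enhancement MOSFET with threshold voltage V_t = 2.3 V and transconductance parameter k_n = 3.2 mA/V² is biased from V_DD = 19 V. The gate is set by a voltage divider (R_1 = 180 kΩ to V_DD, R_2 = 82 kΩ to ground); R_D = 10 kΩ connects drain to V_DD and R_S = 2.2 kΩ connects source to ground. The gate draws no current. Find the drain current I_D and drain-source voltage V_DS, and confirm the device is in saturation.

I_D ≈ 1.3 mA, V_DS ≈ 3.7 V

V_G = V_DD·R_2/(R_1+R_2) = 19×82/262 = 5.95 V.
Assume saturation: I_D = (k_n/2)(V_GS − V_t)² with V_GS = V_G − I_D·R_S = 5.95 − 2.2·I_D.
Substituting gives 7.74·I_D² − 26.7·I_D + 21.3 = 0, with roots I_D = 1.25 or 2.19 mA.
The root I_D = 2.19 mA gives V_GS = 1.13 V ≤ V_t, so take I_D = 1.25 mA.
Then V_GS = 3.19 V and V_DS = V_DD − I_D(R_D+R_S) = 19 − 1.25×12.2 = 3.69 V.
Saturation requires V_DS ≥ V_GS − V_t = 0.886 V; 3.69 ≥ 0.886 ✓.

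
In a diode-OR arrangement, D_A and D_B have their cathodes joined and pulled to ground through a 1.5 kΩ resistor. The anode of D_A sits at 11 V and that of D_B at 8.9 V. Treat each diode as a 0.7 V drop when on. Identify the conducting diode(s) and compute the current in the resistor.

Assume both conduct. Then node N would need to be at both 11−0.7 = 10.3 V and 8.9−0.7 = 8.2 V, which is impossible.
Assume only D_A conducts: V_N = 11 − 0.7 = 10.3 V, so I_R = 10.3/1.5 = 6.87 mA.
Check D_B: its anode-to-cathode voltage is 8.9 − 10.3 = -1.4 V < 0.7 V, so it is off. The assumption is consistent.

Only D_A conducts; I_R ≈ 6.9 mA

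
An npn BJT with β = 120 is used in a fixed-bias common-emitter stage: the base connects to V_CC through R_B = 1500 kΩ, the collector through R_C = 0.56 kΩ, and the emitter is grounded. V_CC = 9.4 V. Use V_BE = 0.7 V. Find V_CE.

Base loop: V_CC = I_B·R_B + V_BE, so I_B = (9.4 − 0.7)/1500 kΩ = 0.0058 mA.
In the active region I_C = β·I_B = 120 × 0.0058 = 0.696 mA.
Collector loop: V_CE = V_CC − I_C·R_C = 9.4 − 0.696×0.56 = 9.01 V.
Since V_CE = 9.01 V > V_CE(sat) ≈ 0.2 V, the transistor is in the active region as assumed.

V_CE ≈ 9 V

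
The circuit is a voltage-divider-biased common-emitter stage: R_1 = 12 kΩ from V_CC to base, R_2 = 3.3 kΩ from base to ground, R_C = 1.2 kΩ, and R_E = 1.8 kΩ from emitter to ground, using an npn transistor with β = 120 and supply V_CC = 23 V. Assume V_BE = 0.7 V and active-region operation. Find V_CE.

V_CE ≈ 16 V

Thevenize the base divider: V_Th = V_CC·R_2/(R_1+R_2) = 23×3.3/15.3 = 4.96 V, R_Th = R_1‖R_2 = 2.59 kΩ.
Base-emitter loop: V_Th = I_B·R_Th + V_BE + (β+1)I_B·R_E, so I_B = (4.96 − 0.7) / (2.59 + 121×1.8) = 0.0193 mA.
I_C = β·I_B = 120×0.0193 = 2.32 mA, and I_E = (β+1)I_B = 2.34 mA.
V_CE = V_CC − I_C·R_C − I_E·R_E = 23 − 2.32×1.2 − 2.34×1.8 = 16 V.
V_CE = 16 V > 0.2 V confirms active-region operation.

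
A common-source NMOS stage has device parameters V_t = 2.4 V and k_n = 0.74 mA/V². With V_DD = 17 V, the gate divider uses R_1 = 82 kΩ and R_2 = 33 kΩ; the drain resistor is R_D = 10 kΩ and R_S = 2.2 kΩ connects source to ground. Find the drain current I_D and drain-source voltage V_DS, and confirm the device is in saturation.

I_D ≈ 0.56 mA, V_DS ≈ 10 V

V_G = V_DD·R_2/(R_1+R_2) = 17×33/115 = 4.88 V.
Assume saturation: I_D = (k_n/2)(V_GS − V_t)² with V_GS = V_G − I_D·R_S = 4.88 − 2.2·I_D.
Substituting gives 1.79·I_D² − 5.03·I_D + 2.27 = 0, with roots I_D = 0.565 or 2.25 mA.
The root I_D = 2.25 mA gives V_GS = -0.0641 V ≤ V_t, so take I_D = 0.565 mA.
Then V_GS = 3.64 V and V_DS = V_DD − I_D(R_D+R_S) = 17 − 0.565×12.2 = 10.1 V.
Saturation requires V_DS ≥ V_GS − V_t = 1.24 V; 10.1 ≥ 1.24 ✓.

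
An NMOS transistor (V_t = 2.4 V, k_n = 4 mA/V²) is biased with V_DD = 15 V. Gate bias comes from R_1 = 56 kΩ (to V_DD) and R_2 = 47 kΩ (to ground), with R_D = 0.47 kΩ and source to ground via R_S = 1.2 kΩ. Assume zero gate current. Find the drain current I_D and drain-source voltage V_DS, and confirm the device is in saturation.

V_G = V_DD·R_2/(R_1+R_2) = 15×47/103 = 6.84 V.
Assume saturation: I_D = (k_n/2)(V_GS − V_t)² with V_GS = V_G − I_D·R_S = 6.84 − 1.2·I_D.
Substituting gives 2.88·I_D² − 22.3·I_D + 39.5 = 0, with roots I_D = 2.73 or 5.02 mA.
The root I_D = 5.02 mA gives V_GS = 0.815 V ≤ V_t, so take I_D = 2.73 mA.
Then V_GS = 3.57 V and V_DS = V_DD − I_D(R_D+R_S) = 15 − 2.73×1.67 = 10.4 V.
Saturation requires V_DS ≥ V_GS − V_t = 1.17 V; 10.4 ≥ 1.17 ✓.

I_D ≈ 2.7 mA, V_DS ≈ 10 V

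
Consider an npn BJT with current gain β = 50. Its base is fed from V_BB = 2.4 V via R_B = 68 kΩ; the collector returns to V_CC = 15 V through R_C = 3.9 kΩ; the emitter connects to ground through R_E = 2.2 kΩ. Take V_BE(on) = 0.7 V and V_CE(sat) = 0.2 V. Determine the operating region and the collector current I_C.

Assume active. Base-emitter loop: I_B = (V_BB − V_BE)/(R_B + (β+1)R_E) = (2.4 − 0.7)/(68 + 51×2.2) = 0.00943 mA.
I_C = β·I_B = 50×0.00943 = 0.472 mA.
V_CE = V_CC − I_C·R_C − I_E·R_E = 15 − 0.472×3.9 − 0.481×2.2 = 12.1 V > V_CE(sat), so the active-region assumption holds.

active; I_C ≈ 0.47 mA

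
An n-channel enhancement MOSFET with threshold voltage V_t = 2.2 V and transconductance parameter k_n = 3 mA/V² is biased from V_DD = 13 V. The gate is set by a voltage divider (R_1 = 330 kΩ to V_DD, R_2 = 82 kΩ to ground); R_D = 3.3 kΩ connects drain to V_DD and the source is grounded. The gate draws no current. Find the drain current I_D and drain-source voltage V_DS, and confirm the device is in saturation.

I_D ≈ 0.23 mA, V_DS ≈ 12 V

V_G = V_DD·R_2/(R_1+R_2) = 13×82/412 = 2.59 V. With the source grounded, V_GS = V_G = 2.59 V.
Assume saturation: I_D = (k_n/2)(V_GS − V_t)² = (3/2)×(2.59 − 2.2)² = 1.5×0.387² = 0.225 mA.
V_DS = V_DD − I_D·R_D = 13 − 0.225×3.3 = 12.3 V.
Saturation requires V_DS ≥ V_GS − V_t = 0.387 V; 12.3 ≥ 0.387 ✓.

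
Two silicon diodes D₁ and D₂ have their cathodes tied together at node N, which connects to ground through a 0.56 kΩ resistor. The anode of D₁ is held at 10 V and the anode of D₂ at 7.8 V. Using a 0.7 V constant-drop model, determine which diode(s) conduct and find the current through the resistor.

Only D₁ conducts; I_R ≈ 17 mA

Assume both conduct. Then node N would need to be at both 10−0.7 = 9.3 V and 7.8−0.7 = 7.1 V, which is impossible.
Assume only D₁ conducts: V_N = 10 − 0.7 = 9.3 V, so I_R = 9.3/0.56 = 16.6 mA.
Check D₂: its anode-to-cathode voltage is 7.8 − 9.3 = -1.5 V < 0.7 V, so it is off. The assumption is consistent.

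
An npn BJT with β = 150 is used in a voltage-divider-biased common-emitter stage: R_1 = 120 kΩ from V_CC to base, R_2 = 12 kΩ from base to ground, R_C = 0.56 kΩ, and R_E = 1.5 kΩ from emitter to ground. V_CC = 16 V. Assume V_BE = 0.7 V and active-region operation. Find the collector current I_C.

Thevenize the base divider: V_Th = V_CC·R_2/(R_1+R_2) = 16×12/132 = 1.45 V, R_Th = R_1‖R_2 = 10.9 kΩ.
Base-emitter loop: V_Th = I_B·R_Th + V_BE + (β+1)I_B·R_E, so I_B = (1.45 − 0.7) / (10.9 + 151×1.5) = 0.00318 mA.
I_C = β·I_B = 150×0.00318 = 0.477 mA, and I_E = (β+1)I_B = 0.48 mA.
V_CE = V_CC − I_C·R_C − I_E·R_E = 16 − 0.477×0.56 − 0.48×1.5 = 15 V.
V_CE = 15 V > 0.2 V confirms active-region operation.

I_C ≈ 0.48 mA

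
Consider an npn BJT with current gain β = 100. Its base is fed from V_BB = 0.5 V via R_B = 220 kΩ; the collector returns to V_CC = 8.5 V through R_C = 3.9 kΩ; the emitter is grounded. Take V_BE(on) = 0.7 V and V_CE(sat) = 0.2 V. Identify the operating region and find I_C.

V_BB = 0.5 V ≤ V_BE(on) = 0.7 V, so the base-emitter junction is not forward biased.
The transistor is in cutoff: I_B = I_C = 0.

cutoff; I_C ≈ 0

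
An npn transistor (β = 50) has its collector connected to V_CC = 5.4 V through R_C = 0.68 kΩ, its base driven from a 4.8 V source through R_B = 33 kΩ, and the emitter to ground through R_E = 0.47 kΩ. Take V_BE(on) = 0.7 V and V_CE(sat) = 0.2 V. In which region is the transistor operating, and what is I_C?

Assume active. Base-emitter loop: I_B = (V_BB − V_BE)/(R_B + (β+1)R_E) = (4.8 − 0.7)/(33 + 51×0.47) = 0.072 mA.
I_C = β·I_B = 50×0.072 = 3.6 mA.
V_CE = V_CC − I_C·R_C − I_E·R_E = 5.4 − 3.6×0.68 − 3.67×0.47 = 1.23 V > V_CE(sat), so the active-region assumption holds.

active; I_C ≈ 3.6 mA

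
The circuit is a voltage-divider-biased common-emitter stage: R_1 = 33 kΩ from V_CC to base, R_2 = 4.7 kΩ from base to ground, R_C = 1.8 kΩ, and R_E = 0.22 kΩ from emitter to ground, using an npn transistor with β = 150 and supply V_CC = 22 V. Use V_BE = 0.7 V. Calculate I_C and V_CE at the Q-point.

Thevenize the base divider: V_Th = V_CC·R_2/(R_1+R_2) = 22×4.7/37.7 = 2.74 V, R_Th = R_1‖R_2 = 4.11 kΩ.
Base-emitter loop: V_Th = I_B·R_Th + V_BE + (β+1)I_B·R_E, so I_B = (2.74 − 0.7) / (4.11 + 151×0.22) = 0.0547 mA.
I_C = β·I_B = 150×0.0547 = 8.21 mA, and I_E = (β+1)I_B = 8.26 mA.
V_CE = V_CC − I_C·R_C − I_E·R_E = 22 − 8.21×1.8 − 8.26×0.22 = 5.41 V.
V_CE = 5.41 V > 0.2 V confirms active-region operation.

I_C ≈ 8.2 mA, V_CE ≈ 5.4 V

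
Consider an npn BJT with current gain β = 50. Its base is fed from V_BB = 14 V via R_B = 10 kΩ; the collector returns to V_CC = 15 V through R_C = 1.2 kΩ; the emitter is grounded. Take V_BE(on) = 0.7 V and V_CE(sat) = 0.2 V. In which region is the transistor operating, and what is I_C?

saturation; I_C ≈ 12 mA

Assume active: I_B = (14 − 0.7)/10 = 1.33 mA, giving I_C = β·I_B = 66.5 mA.
But then V_CE = 15 − 66.5×1.2 = -64.8 V < V_CE(sat) = 0.2 V — impossible in the active region.
So the transistor is saturated. With V_CE = 0.2 V, I_C = (V_CC − 0.2)/R_C = 14.8/1.2 = 12.3 mA.
Check: β·I_B = 66.5 mA > I_C = 12.3 mA, confirming saturation.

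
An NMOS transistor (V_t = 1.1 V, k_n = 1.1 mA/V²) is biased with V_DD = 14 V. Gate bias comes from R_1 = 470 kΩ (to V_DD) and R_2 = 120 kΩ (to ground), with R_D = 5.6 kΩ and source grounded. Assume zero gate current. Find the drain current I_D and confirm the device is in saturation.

V_G = V_DD·R_2/(R_1+R_2) = 14×120/590 = 2.85 V. With the source grounded, V_GS = V_G = 2.85 V.
Assume saturation: I_D = (k_n/2)(V_GS − V_t)² = (1.1/2)×(2.85 − 1.1)² = 0.55×1.75² = 1.68 mA.
V_DS = V_DD − I_D·R_D = 14 − 1.68×5.6 = 4.59 V.
Saturation requires V_DS ≥ V_GS − V_t = 1.75 V; 4.59 ≥ 1.75 ✓.

I_D ≈ 1.7 mA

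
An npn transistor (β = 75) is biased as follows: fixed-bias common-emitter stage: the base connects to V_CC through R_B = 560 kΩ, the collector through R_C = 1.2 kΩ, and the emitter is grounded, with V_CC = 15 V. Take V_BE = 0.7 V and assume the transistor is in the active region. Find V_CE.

V_CE ≈ 13 V

Base loop: V_CC = I_B·R_B + V_BE, so I_B = (15 − 0.7)/560 kΩ = 0.0255 mA.
In the active region I_C = β·I_B = 75 × 0.0255 = 1.92 mA.
Collector loop: V_CE = V_CC − I_C·R_C = 15 − 1.92×1.2 = 12.7 V.
Since V_CE = 12.7 V > V_CE(sat) ≈ 0.2 V, the transistor is in the active region as assumed.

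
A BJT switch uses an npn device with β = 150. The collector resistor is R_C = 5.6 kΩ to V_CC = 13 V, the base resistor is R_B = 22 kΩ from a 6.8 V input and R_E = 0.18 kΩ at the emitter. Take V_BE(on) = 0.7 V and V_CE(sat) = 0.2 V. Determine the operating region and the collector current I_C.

Assume active: I_B = (6.8 − 0.7)/(22 + 151×0.18) = 0.124 mA, I_C = β·I_B = 18.6 mA.
Then V_CE = 13 − 18.6×5.6 − 18.7×0.18 = -94.6 V < 0.2 V — the active assumption fails.
Re-solve with V_CE = 0.2 V. KCL at the emitter: V_E/R_E = (V_BB−0.7−V_E)/R_B + (V_CC−0.2−V_E)/R_C, giving V_E = 0.443 V.
I_C = (V_CC − 0.2 − V_E)/R_C = (12.8 − 0.443)/5.6 = 2.21 mA.
Check: I_B = (6.1 − 0.443)/22 = 0.257 mA, and β·I_B = 38.6 mA > I_C, confirming saturation.

saturation; I_C ≈ 2.2 mA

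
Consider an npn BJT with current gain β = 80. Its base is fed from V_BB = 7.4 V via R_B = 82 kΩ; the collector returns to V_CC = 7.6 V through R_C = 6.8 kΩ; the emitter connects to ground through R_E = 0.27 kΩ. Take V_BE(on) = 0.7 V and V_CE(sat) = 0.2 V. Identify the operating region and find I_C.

saturation; I_C ≈ 1 mA

Assume active: I_B = (7.4 − 0.7)/(82 + 81×0.27) = 0.0645 mA, I_C = β·I_B = 5.16 mA.
Then V_CE = 7.6 − 5.16×6.8 − 5.22×0.27 = -28.9 V < 0.2 V — the active assumption fails.
Re-solve with V_CE = 0.2 V. KCL at the emitter: V_E/R_E = (V_BB−0.7−V_E)/R_B + (V_CC−0.2−V_E)/R_C, giving V_E = 0.303 V.
I_C = (V_CC − 0.2 − V_E)/R_C = (7.4 − 0.303)/6.8 = 1.04 mA.
Check: I_B = (6.7 − 0.303)/82 = 0.078 mA, and β·I_B = 6.24 mA > I_C, confirming saturation.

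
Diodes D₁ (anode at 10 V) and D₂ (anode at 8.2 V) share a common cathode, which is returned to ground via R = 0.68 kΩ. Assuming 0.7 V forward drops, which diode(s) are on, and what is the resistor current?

Only D₁ conducts; I_R ≈ 14 mA

Assume both conduct. Then node N would need to be at both 10−0.7 = 9.3 V and 8.2−0.7 = 7.5 V, which is impossible.
Assume only D₁ conducts: V_N = 10 − 0.7 = 9.3 V, so I_R = 9.3/0.68 = 13.7 mA.
Check D₂: its anode-to-cathode voltage is 8.2 − 9.3 = -1.1 V < 0.7 V, so it is off. The assumption is consistent.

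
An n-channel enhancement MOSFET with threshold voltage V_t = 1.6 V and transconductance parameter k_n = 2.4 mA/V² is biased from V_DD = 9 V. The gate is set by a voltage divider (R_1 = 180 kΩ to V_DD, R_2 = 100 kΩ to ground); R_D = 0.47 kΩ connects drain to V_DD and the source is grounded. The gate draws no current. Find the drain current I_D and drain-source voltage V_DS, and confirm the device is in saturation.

V_G = V_DD·R_2/(R_1+R_2) = 9×100/280 = 3.21 V. With the source grounded, V_GS = V_G = 3.21 V.
Assume saturation: I_D = (k_n/2)(V_GS − V_t)² = (2.4/2)×(3.21 − 1.6)² = 1.2×1.61² = 3.13 mA.
V_DS = V_DD − I_D·R_D = 9 − 3.13×0.47 = 7.53 V.
Saturation requires V_DS ≥ V_GS − V_t = 1.61 V; 7.53 ≥ 1.61 ✓.

I_D ≈ 3.1 mA, V_DS ≈ 7.5 V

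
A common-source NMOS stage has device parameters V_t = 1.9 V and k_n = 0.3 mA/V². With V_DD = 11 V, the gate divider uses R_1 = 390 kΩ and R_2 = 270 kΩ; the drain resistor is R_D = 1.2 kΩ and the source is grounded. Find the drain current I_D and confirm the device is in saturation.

V_G = V_DD·R_2/(R_1+R_2) = 11×270/660 = 4.5 V. With the source grounded, V_GS = V_G = 4.5 V.
Assume saturation: I_D = (k_n/2)(V_GS − V_t)² = (0.3/2)×(4.5 − 1.9)² = 0.15×2.6² = 1.01 mA.
V_DS = V_DD − I_D·R_D = 11 − 1.01×1.2 = 9.78 V.
Saturation requires V_DS ≥ V_GS − V_t = 2.6 V; 9.78 ≥ 2.6 ✓.

I_D ≈ 1 mA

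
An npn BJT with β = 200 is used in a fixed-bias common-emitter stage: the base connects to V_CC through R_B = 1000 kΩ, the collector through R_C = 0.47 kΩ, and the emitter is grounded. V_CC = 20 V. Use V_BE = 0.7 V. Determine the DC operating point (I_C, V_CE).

Base loop: V_CC = I_B·R_B + V_BE, so I_B = (20 − 0.7)/1000 kΩ = 0.0193 mA.
In the active region I_C = β·I_B = 200 × 0.0193 = 3.86 mA.
Collector loop: V_CE = V_CC − I_C·R_C = 20 − 3.86×0.47 = 18.2 V.
Since V_CE = 18.2 V > V_CE(sat) ≈ 0.2 V, the transistor is in the active region as assumed.

I_C ≈ 3.9 mA, V_CE ≈ 18 V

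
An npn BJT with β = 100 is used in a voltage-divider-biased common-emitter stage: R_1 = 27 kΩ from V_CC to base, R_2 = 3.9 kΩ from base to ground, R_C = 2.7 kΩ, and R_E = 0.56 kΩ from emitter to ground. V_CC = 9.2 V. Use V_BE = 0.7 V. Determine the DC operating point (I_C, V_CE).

Thevenize the base divider: V_Th = V_CC·R_2/(R_1+R_2) = 9.2×3.9/30.9 = 1.16 V, R_Th = R_1‖R_2 = 3.41 kΩ.
Base-emitter loop: V_Th = I_B·R_Th + V_BE + (β+1)I_B·R_E, so I_B = (1.16 − 0.7) / (3.41 + 101×0.56) = 0.00769 mA.
I_C = β·I_B = 100×0.00769 = 0.769 mA, and I_E = (β+1)I_B = 0.777 mA.
V_CE = V_CC − I_C·R_C − I_E·R_E = 9.2 − 0.769×2.7 − 0.777×0.56 = 6.69 V.
V_CE = 6.69 V > 0.2 V confirms active-region operation.

I_C ≈ 0.77 mA, V_CE ≈ 6.7 V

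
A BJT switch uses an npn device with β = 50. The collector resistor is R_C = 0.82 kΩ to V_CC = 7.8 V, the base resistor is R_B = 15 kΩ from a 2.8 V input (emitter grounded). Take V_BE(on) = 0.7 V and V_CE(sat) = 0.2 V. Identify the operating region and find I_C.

Assume active. Base-emitter loop: I_B = (V_BB − V_BE)/R_B = (2.8 − 0.7)/15 = 0.14 mA.
I_C = β·I_B = 50×0.14 = 7 mA.
V_CE = V_CC − I_C·R_C = 7.8 − 7×0.82 = 2.06 V > V_CE(sat), so the active-region assumption holds.

active; I_C ≈ 7 mA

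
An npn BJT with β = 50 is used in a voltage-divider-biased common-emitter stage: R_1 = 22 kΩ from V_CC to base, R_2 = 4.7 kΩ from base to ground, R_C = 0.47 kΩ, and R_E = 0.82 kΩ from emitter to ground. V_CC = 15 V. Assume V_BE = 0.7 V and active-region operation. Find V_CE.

V_CE ≈ 12 V

Thevenize the base divider: V_Th = V_CC·R_2/(R_1+R_2) = 15×4.7/26.7 = 2.64 V, R_Th = R_1‖R_2 = 3.87 kΩ.
Base-emitter loop: V_Th = I_B·R_Th + V_BE + (β+1)I_B·R_E, so I_B = (2.64 − 0.7) / (3.87 + 51×0.82) = 0.0425 mA.
I_C = β·I_B = 50×0.0425 = 2.12 mA, and I_E = (β+1)I_B = 2.17 mA.
V_CE = V_CC − I_C·R_C − I_E·R_E = 15 − 2.12×0.47 − 2.17×0.82 = 12.2 V.
V_CE = 12.2 V > 0.2 V confirms active-region operation.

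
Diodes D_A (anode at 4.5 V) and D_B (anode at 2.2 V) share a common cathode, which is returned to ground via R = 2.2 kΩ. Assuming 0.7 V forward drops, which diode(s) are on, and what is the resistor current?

Assume both conduct. Then node N would need to be at both 4.5−0.7 = 3.8 V and 2.2−0.7 = 1.5 V, which is impossible.
Assume only D_A conducts: V_N = 4.5 − 0.7 = 3.8 V, so I_R = 3.8/2.2 = 1.73 mA.
Check D_B: its anode-to-cathode voltage is 2.2 − 3.8 = -1.6 V < 0.7 V, so it is off. The assumption is consistent.

Only D_A conducts; I_R ≈ 1.7 mA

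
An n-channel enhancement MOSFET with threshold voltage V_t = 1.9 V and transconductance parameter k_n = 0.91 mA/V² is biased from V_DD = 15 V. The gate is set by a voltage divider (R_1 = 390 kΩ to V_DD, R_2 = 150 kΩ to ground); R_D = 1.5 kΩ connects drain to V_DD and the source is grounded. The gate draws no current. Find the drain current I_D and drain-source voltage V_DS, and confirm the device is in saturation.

I_D ≈ 2.3 mA, V_DS ≈ 11 V

V_G = V_DD·R_2/(R_1+R_2) = 15×150/540 = 4.17 V. With the source grounded, V_GS = V_G = 4.17 V.
Assume saturation: I_D = (k_n/2)(V_GS − V_t)² = (0.91/2)×(4.17 − 1.9)² = 0.455×2.27² = 2.34 mA.
V_DS = V_DD − I_D·R_D = 15 − 2.34×1.5 = 11.5 V.
Saturation requires V_DS ≥ V_GS − V_t = 2.27 V; 11.5 ≥ 2.27 ✓.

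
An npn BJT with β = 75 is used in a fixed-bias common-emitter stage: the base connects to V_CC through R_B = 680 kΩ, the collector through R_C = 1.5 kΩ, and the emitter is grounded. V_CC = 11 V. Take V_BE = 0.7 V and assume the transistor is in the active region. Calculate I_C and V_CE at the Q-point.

Base loop: V_CC = I_B·R_B + V_BE, so I_B = (11 − 0.7)/680 kΩ = 0.0151 mA.
In the active region I_C = β·I_B = 75 × 0.0151 = 1.14 mA.
Collector loop: V_CE = V_CC − I_C·R_C = 11 − 1.14×1.5 = 9.3 V.
Since V_CE = 9.3 V > V_CE(sat) ≈ 0.2 V, the transistor is in the active region as assumed.

I_C ≈ 1.1 mA, V_CE ≈ 9.3 V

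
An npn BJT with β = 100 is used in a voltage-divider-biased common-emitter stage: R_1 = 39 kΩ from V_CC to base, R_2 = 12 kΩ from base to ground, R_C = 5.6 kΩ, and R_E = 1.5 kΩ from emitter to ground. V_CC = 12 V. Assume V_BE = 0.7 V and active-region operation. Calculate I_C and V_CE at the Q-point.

Thevenize the base divider: V_Th = V_CC·R_2/(R_1+R_2) = 12×12/51 = 2.82 V, R_Th = R_1‖R_2 = 9.18 kΩ.
Base-emitter loop: V_Th = I_B·R_Th + V_BE + (β+1)I_B·R_E, so I_B = (2.82 − 0.7) / (9.18 + 101×1.5) = 0.0132 mA.
I_C = β·I_B = 100×0.0132 = 1.32 mA, and I_E = (β+1)I_B = 1.33 mA.
V_CE = V_CC − I_C·R_C − I_E·R_E = 12 − 1.32×5.6 − 1.33×1.5 = 2.6 V.
V_CE = 2.6 V > 0.2 V confirms active-region operation.

I_C ≈ 1.3 mA, V_CE ≈ 2.6 V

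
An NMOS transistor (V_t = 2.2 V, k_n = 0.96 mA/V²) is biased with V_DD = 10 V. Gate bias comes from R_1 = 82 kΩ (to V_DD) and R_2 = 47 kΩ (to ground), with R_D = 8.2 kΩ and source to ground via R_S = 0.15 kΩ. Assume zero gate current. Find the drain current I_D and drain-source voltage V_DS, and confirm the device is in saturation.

I_D ≈ 0.83 mA, V_DS ≈ 3 V

V_G = V_DD·R_2/(R_1+R_2) = 10×47/129 = 3.64 V.
Assume saturation: I_D = (k_n/2)(V_GS − V_t)² with V_GS = V_G − I_D·R_S = 3.64 − 0.15·I_D.
Substituting gives 0.0108·I_D² − 1.21·I_D + 1 = 0, with roots I_D = 0.834 or 111 mA.
The root I_D = 111 mA gives V_GS = -13 V ≤ V_t, so take I_D = 0.834 mA.
Then V_GS = 3.52 V and V_DS = V_DD − I_D(R_D+R_S) = 10 − 0.834×8.35 = 3.03 V.
Saturation requires V_DS ≥ V_GS − V_t = 1.32 V; 3.03 ≥ 1.32 ✓.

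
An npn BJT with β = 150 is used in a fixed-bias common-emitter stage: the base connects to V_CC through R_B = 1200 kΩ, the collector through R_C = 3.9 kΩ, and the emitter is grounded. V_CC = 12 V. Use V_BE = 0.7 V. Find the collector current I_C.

I_C ≈ 1.4 mA

Base loop: V_CC = I_B·R_B + V_BE, so I_B = (12 − 0.7)/1200 kΩ = 0.00942 mA.
In the active region I_C = β·I_B = 150 × 0.00942 = 1.41 mA.
Collector loop: V_CE = V_CC − I_C·R_C = 12 − 1.41×3.9 = 6.49 V.
Since V_CE = 6.49 V > V_CE(sat) ≈ 0.2 V, the transistor is in the active region as assumed.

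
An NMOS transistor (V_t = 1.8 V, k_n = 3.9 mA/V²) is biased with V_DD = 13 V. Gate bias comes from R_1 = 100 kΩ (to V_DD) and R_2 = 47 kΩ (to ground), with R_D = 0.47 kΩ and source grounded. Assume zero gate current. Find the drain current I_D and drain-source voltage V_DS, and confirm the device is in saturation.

V_G = V_DD·R_2/(R_1+R_2) = 13×47/147 = 4.16 V. With the source grounded, V_GS = V_G = 4.16 V.
Assume saturation: I_D = (k_n/2)(V_GS − V_t)² = (3.9/2)×(4.16 − 1.8)² = 1.95×2.36² = 10.8 mA.
V_DS = V_DD − I_D·R_D = 13 − 10.8×0.47 = 7.91 V.
Saturation requires V_DS ≥ V_GS − V_t = 2.36 V; 7.91 ≥ 2.36 ✓.

I_D ≈ 11 mA, V_DS ≈ 7.9 V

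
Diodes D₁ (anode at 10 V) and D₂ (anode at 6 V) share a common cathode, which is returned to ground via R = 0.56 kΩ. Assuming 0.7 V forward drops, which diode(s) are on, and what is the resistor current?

Only D₁ conducts; I_R ≈ 17 mA

Assume both conduct. Then node N would need to be at both 10−0.7 = 9.3 V and 6−0.7 = 5.3 V, which is impossible.
Assume only D₁ conducts: V_N = 10 − 0.7 = 9.3 V, so I_R = 9.3/0.56 = 16.6 mA.
Check D₂: its anode-to-cathode voltage is 6 − 9.3 = -3.3 V < 0.7 V, so it is off. The assumption is consistent.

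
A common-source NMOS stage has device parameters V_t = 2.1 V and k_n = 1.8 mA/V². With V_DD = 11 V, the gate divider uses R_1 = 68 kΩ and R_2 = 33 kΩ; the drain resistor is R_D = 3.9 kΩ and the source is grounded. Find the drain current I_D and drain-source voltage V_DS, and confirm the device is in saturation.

V_G = V_DD·R_2/(R_1+R_2) = 11×33/101 = 3.59 V. With the source grounded, V_GS = V_G = 3.59 V.
Assume saturation: I_D = (k_n/2)(V_GS − V_t)² = (1.8/2)×(3.59 − 2.1)² = 0.9×1.49² = 2.01 mA.
V_DS = V_DD − I_D·R_D = 11 − 2.01×3.9 = 3.16 V.
Saturation requires V_DS ≥ V_GS − V_t = 1.49 V; 3.16 ≥ 1.49 ✓.

I_D ≈ 2 mA, V_DS ≈ 3.2 V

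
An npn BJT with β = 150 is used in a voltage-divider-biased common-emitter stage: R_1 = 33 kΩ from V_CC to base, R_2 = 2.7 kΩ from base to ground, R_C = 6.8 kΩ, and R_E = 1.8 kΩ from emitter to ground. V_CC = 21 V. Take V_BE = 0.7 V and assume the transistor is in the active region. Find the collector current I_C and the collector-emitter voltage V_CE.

I_C ≈ 0.49 mA, V_CE ≈ 17 V

Thevenize the base divider: V_Th = V_CC·R_2/(R_1+R_2) = 21×2.7/35.7 = 1.59 V, R_Th = R_1‖R_2 = 2.5 kΩ.
Base-emitter loop: V_Th = I_B·R_Th + V_BE + (β+1)I_B·R_E, so I_B = (1.59 − 0.7) / (2.5 + 151×1.8) = 0.00324 mA.
I_C = β·I_B = 150×0.00324 = 0.486 mA, and I_E = (β+1)I_B = 0.489 mA.
V_CE = V_CC − I_C·R_C − I_E·R_E = 21 − 0.486×6.8 − 0.489×1.8 = 16.8 V.
V_CE = 16.8 V > 0.2 V confirms active-region operation.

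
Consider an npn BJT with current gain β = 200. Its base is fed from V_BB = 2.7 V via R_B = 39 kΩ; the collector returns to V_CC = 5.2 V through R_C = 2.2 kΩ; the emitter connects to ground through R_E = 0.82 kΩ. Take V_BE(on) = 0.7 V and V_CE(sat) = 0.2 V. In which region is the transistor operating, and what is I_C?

saturation; I_C ≈ 1.7 mA

Assume active: I_B = (2.7 − 0.7)/(39 + 201×0.82) = 0.00981 mA, I_C = β·I_B = 1.96 mA.
Then V_CE = 5.2 − 1.96×2.2 − 1.97×0.82 = -0.735 V < 0.2 V — the active assumption fails.
Re-solve with V_CE = 0.2 V. KCL at the emitter: V_E/R_E = (V_BB−0.7−V_E)/R_B + (V_CC−0.2−V_E)/R_C, giving V_E = 1.37 V.
I_C = (V_CC − 0.2 − V_E)/R_C = (5 − 1.37)/2.2 = 1.65 mA.
Check: I_B = (2 − 1.37)/39 = 0.0162 mA, and β·I_B = 3.24 mA > I_C, confirming saturation.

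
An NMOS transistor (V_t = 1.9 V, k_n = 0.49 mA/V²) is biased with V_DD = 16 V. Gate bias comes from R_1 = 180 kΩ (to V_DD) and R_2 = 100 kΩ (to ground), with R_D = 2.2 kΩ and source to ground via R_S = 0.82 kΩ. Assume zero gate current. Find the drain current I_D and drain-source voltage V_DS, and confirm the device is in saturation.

V_G = V_DD·R_2/(R_1+R_2) = 16×100/280 = 5.71 V.
Assume saturation: I_D = (k_n/2)(V_GS − V_t)² with V_GS = V_G − I_D·R_S = 5.71 − 0.82·I_D.
Substituting gives 0.165·I_D² − 2.53·I_D + 3.56 = 0, with roots I_D = 1.57 or 13.8 mA.
The root I_D = 13.8 mA gives V_GS = -5.61 V ≤ V_t, so take I_D = 1.57 mA.
Then V_GS = 4.43 V and V_DS = V_DD − I_D(R_D+R_S) = 16 − 1.57×3.02 = 11.3 V.
Saturation requires V_DS ≥ V_GS − V_t = 2.53 V; 11.3 ≥ 2.53 ✓.

I_D ≈ 1.6 mA, V_DS ≈ 11 V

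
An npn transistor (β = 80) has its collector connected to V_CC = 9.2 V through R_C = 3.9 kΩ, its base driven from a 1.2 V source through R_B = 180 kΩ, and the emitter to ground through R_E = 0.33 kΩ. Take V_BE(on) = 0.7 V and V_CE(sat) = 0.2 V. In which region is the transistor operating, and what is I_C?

Assume active. Base-emitter loop: I_B = (V_BB − V_BE)/(R_B + (β+1)R_E) = (1.2 − 0.7)/(180 + 81×0.33) = 0.00242 mA.
I_C = β·I_B = 80×0.00242 = 0.193 mA.
V_CE = V_CC − I_C·R_C − I_E·R_E = 9.2 − 0.193×3.9 − 0.196×0.33 = 8.38 V > V_CE(sat), so the active-region assumption holds.

active; I_C ≈ 0.19 mA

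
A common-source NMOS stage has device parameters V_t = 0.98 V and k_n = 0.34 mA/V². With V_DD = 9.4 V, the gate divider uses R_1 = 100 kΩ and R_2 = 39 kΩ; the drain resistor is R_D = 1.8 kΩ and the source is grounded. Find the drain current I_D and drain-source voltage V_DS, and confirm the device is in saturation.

V_G = V_DD·R_2/(R_1+R_2) = 9.4×39/139 = 2.64 V. With the source grounded, V_GS = V_G = 2.64 V.
Assume saturation: I_D = (k_n/2)(V_GS − V_t)² = (0.34/2)×(2.64 − 0.98)² = 0.17×1.66² = 0.467 mA.
V_DS = V_DD − I_D·R_D = 9.4 − 0.467×1.8 = 8.56 V.
Saturation requires V_DS ≥ V_GS − V_t = 1.66 V; 8.56 ≥ 1.66 ✓.

I_D ≈ 0.47 mA, V_DS ≈ 8.6 V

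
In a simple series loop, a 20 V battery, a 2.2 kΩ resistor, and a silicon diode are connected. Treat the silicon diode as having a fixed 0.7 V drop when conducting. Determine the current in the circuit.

KVL around the loop: 20 = V_D + I·R = 0.7 + I × 2.2 kΩ.
So I = (20 − 0.7) / 2.2 kΩ = 19.3 / 2.2 = 8.77 mA.

I ≈ 8.8 mA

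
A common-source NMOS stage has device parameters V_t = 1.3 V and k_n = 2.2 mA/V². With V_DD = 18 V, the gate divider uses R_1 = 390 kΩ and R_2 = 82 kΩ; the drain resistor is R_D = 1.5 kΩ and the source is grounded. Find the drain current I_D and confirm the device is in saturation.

V_G = V_DD·R_2/(R_1+R_2) = 18×82/472 = 3.13 V. With the source grounded, V_GS = V_G = 3.13 V.
Assume saturation: I_D = (k_n/2)(V_GS − V_t)² = (2.2/2)×(3.13 − 1.3)² = 1.1×1.83² = 3.67 mA.
V_DS = V_DD − I_D·R_D = 18 − 3.67×1.5 = 12.5 V.
Saturation requires V_DS ≥ V_GS − V_t = 1.83 V; 12.5 ≥ 1.83 ✓.

I_D ≈ 3.7 mA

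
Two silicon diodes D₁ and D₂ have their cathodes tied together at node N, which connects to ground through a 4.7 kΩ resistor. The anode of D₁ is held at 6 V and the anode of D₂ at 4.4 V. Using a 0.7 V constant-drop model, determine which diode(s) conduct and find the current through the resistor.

Assume both conduct. Then node N would need to be at both 6−0.7 = 5.3 V and 4.4−0.7 = 3.7 V, which is impossible.
Assume only D₁ conducts: V_N = 6 − 0.7 = 5.3 V, so I_R = 5.3/4.7 = 1.13 mA.
Check D₂: its anode-to-cathode voltage is 4.4 − 5.3 = -0.9 V < 0.7 V, so it is off. The assumption is consistent.

Only D₁ conducts; I_R ≈ 1.1 mA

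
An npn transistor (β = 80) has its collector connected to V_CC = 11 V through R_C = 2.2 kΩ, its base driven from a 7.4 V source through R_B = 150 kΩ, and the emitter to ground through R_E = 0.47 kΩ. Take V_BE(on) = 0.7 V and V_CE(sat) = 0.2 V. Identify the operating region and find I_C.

active; I_C ≈ 2.9 mA

Assume active. Base-emitter loop: I_B = (V_BB − V_BE)/(R_B + (β+1)R_E) = (7.4 − 0.7)/(150 + 81×0.47) = 0.0356 mA.
I_C = β·I_B = 80×0.0356 = 2.85 mA.
V_CE = V_CC − I_C·R_C − I_E·R_E = 11 − 2.85×2.2 − 2.89×0.47 = 3.37 V > V_CE(sat), so the active-region assumption holds.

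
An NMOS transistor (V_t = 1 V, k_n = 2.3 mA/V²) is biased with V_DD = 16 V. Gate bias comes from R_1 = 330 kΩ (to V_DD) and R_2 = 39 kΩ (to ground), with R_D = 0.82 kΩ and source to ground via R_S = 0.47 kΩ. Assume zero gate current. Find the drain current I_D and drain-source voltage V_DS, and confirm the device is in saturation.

I_D ≈ 0.33 mA, V_DS ≈ 16 V

V_G = V_DD·R_2/(R_1+R_2) = 16×39/369 = 1.69 V.
Assume saturation: I_D = (k_n/2)(V_GS − V_t)² with V_GS = V_G − I_D·R_S = 1.69 − 0.47·I_D.
Substituting gives 0.254·I_D² − 1.75·I_D + 0.549 = 0, with roots I_D = 0.33 or 6.55 mA.
The root I_D = 6.55 mA gives V_GS = -1.39 V ≤ V_t, so take I_D = 0.33 mA.
Then V_GS = 1.54 V and V_DS = V_DD − I_D(R_D+R_S) = 16 − 0.33×1.29 = 15.6 V.
Saturation requires V_DS ≥ V_GS − V_t = 0.536 V; 15.6 ≥ 0.536 ✓.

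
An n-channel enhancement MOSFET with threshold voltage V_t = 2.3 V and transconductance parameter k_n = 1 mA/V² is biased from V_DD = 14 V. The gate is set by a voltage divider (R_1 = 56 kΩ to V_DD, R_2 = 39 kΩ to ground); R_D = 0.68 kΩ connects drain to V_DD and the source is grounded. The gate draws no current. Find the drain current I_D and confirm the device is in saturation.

I_D ≈ 5.9 mA

V_G = V_DD·R_2/(R_1+R_2) = 14×39/95 = 5.75 V. With the source grounded, V_GS = V_G = 5.75 V.
Assume saturation: I_D = (k_n/2)(V_GS − V_t)² = (1/2)×(5.75 − 2.3)² = 0.5×3.45² = 5.94 mA.
V_DS = V_DD − I_D·R_D = 14 − 5.94×0.68 = 9.96 V.
Saturation requires V_DS ≥ V_GS − V_t = 3.45 V; 9.96 ≥ 3.45 ✓.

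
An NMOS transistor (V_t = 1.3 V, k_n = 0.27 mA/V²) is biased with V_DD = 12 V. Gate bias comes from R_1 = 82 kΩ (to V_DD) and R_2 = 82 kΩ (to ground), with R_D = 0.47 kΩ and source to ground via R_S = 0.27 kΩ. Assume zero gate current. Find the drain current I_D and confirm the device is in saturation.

I_D ≈ 2.3 mA

V_G = V_DD·R_2/(R_1+R_2) = 12×82/164 = 6 V.
Assume saturation: I_D = (k_n/2)(V_GS − V_t)² with V_GS = V_G − I_D·R_S = 6 − 0.27·I_D.
Substituting gives 0.00984·I_D² − 1.34·I_D + 2.98 = 0, with roots I_D = 2.26 or 134 mA.
The root I_D = 134 mA gives V_GS = -30.2 V ≤ V_t, so take I_D = 2.26 mA.
Then V_GS = 5.39 V and V_DS = V_DD − I_D(R_D+R_S) = 12 − 2.26×0.74 = 10.3 V.
Saturation requires V_DS ≥ V_GS − V_t = 4.09 V; 10.3 ≥ 4.09 ✓.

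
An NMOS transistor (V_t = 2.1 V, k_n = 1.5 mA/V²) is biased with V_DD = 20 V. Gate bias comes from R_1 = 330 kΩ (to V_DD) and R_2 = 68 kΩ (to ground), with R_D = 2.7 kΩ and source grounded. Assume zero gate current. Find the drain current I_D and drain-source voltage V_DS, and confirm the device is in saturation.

V_G = V_DD·R_2/(R_1+R_2) = 20×68/398 = 3.42 V. With the source grounded, V_GS = V_G = 3.42 V.
Assume saturation: I_D = (k_n/2)(V_GS − V_t)² = (1.5/2)×(3.42 − 2.1)² = 0.75×1.32² = 1.3 mA.
V_DS = V_DD − I_D·R_D = 20 − 1.3×2.7 = 16.5 V.
Saturation requires V_DS ≥ V_GS − V_t = 1.32 V; 16.5 ≥ 1.32 ✓.

I_D ≈ 1.3 mA, V_DS ≈ 16 V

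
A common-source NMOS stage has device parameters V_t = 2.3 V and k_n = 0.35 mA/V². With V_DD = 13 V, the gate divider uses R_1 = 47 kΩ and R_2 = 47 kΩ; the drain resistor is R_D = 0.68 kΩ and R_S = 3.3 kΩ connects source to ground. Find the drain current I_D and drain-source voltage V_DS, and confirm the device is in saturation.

V_G = V_DD·R_2/(R_1+R_2) = 13×47/94 = 6.5 V.
Assume saturation: I_D = (k_n/2)(V_GS − V_t)² with V_GS = V_G − I_D·R_S = 6.5 − 3.3·I_D.
Substituting gives 1.91·I_D² − 5.85·I_D + 3.09 = 0, with roots I_D = 0.677 or 2.39 mA.
The root I_D = 2.39 mA gives V_GS = -1.4 V ≤ V_t, so take I_D = 0.677 mA.
Then V_GS = 4.27 V and V_DS = V_DD − I_D(R_D+R_S) = 13 − 0.677×3.98 = 10.3 V.
Saturation requires V_DS ≥ V_GS − V_t = 1.97 V; 10.3 ≥ 1.97 ✓.

I_D ≈ 0.68 mA, V_DS ≈ 10 V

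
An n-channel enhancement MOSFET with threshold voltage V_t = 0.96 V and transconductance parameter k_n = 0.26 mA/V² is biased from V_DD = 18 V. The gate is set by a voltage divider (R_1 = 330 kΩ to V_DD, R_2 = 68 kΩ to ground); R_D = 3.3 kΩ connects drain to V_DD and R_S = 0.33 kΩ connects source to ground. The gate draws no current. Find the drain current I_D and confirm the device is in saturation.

V_G = V_DD·R_2/(R_1+R_2) = 18×68/398 = 3.08 V.
Assume saturation: I_D = (k_n/2)(V_GS − V_t)² with V_GS = V_G − I_D·R_S = 3.08 − 0.33·I_D.
Substituting gives 0.0142·I_D² − 1.18·I_D + 0.582 = 0, with roots I_D = 0.495 or 83 mA.
The root I_D = 83 mA gives V_GS = -24.3 V ≤ V_t, so take I_D = 0.495 mA.
Then V_GS = 2.91 V and V_DS = V_DD − I_D(R_D+R_S) = 18 − 0.495×3.63 = 16.2 V.
Saturation requires V_DS ≥ V_GS − V_t = 1.95 V; 16.2 ≥ 1.95 ✓.

I_D ≈ 0.5 mA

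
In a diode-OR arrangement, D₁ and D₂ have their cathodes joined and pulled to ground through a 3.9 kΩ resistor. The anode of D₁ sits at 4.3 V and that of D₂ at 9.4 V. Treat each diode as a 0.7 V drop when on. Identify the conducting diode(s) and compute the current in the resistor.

Only D₂ conducts; I_R ≈ 2.2 mA

Assume both conduct. Then node N would need to be at both 4.3−0.7 = 3.6 V and 9.4−0.7 = 8.7 V, which is impossible.
Assume only D₂ conducts: V_N = 9.4 − 0.7 = 8.7 V, so I_R = 8.7/3.9 = 2.23 mA.
Check D₁: its anode-to-cathode voltage is 4.3 − 8.7 = -4.4 V < 0.7 V, so it is off. The assumption is consistent.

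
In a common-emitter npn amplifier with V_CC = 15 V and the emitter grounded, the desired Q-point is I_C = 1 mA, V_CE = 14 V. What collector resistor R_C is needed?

R_C ≈ 1 kΩ

Collector loop: V_CC = I_C·R_C + V_CE.
R_C = (V_CC − V_CE)/I_C = (15 − 14)/1 = 1 kΩ.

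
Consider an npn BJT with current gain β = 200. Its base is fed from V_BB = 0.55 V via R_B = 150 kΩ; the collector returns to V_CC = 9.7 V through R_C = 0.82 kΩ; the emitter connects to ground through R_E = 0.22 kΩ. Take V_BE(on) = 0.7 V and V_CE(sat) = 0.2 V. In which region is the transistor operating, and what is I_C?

cutoff; I_C ≈ 0

V_BB = 0.55 V ≤ V_BE(on) = 0.7 V, so the base-emitter junction is not forward biased.
The transistor is in cutoff: I_B = I_C = 0.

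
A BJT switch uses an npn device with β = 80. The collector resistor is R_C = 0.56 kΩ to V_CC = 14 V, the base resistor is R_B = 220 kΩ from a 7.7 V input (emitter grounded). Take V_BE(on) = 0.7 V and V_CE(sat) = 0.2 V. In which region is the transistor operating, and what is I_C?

active; I_C ≈ 2.5 mA

Assume active. Base-emitter loop: I_B = (V_BB − V_BE)/R_B = (7.7 − 0.7)/220 = 0.0318 mA.
I_C = β·I_B = 80×0.0318 = 2.55 mA.
V_CE = V_CC − I_C·R_C = 14 − 2.55×0.56 = 12.6 V > V_CE(sat), so the active-region assumption holds.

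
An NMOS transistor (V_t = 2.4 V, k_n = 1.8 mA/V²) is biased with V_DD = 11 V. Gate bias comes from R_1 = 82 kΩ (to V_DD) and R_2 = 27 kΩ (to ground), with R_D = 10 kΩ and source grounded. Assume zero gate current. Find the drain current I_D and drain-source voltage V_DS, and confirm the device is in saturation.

I_D ≈ 0.095 mA, V_DS ≈ 10 V

V_G = V_DD·R_2/(R_1+R_2) = 11×27/109 = 2.72 V. With the source grounded, V_GS = V_G = 2.72 V.
Assume saturation: I_D = (k_n/2)(V_GS − V_t)² = (1.8/2)×(2.72 − 2.4)² = 0.9×0.325² = 0.0949 mA.
V_DS = V_DD − I_D·R_D = 11 − 0.0949×10 = 10.1 V.
Saturation requires V_DS ≥ V_GS − V_t = 0.325 V; 10.1 ≥ 0.325 ✓.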